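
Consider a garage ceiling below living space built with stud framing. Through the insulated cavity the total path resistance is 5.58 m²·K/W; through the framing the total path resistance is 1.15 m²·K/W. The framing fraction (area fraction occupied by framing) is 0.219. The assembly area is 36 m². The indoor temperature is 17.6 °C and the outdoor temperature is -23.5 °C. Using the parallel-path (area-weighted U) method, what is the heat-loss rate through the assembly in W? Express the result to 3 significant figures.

U_eff = 0.781/5.58 + 0.219/1.15 = 0.14 + 0.1904 = 0.3304
R_eff = 1/U_eff = 3.027 m²·K/W
Q = 36 × (17.6 − (-23.5)) / 3.027 = 488.9 W

489 W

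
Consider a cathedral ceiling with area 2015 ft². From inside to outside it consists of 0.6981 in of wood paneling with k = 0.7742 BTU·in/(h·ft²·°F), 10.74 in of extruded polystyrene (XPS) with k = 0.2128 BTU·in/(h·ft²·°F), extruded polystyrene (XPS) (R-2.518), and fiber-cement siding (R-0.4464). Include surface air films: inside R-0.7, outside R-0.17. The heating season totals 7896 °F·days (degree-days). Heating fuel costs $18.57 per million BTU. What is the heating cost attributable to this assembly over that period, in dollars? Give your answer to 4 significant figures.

128.4 dollars

0.6981/0.7742 = 0.9017
10.74/0.2128 = 50.47
R_total = 0.7 + 0.9017 + 50.47 + 2.518 + 0.4464 + 0.17 = 55.206 ft²·°F·h/BTU
E = A × HDD × 24 / R = 2015 × 7896 × 24 / 55.206 = 6916800 BTU
Cost = 6916800/10⁶ × 18.57 = $128.45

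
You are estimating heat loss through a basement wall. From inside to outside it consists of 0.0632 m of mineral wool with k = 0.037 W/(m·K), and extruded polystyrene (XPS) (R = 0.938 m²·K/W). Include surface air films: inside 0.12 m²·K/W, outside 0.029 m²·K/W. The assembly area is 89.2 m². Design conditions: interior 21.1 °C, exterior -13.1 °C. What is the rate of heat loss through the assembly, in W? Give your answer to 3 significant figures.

1090 W

0.0632/0.037 = 1.708
R_total = 0.12 + 1.708 + 0.938 + 0.029 = 2.795 m²·K/W
Q = A·ΔT/R = 89.2 × (21.1 − (-13.1)) / 2.795 = 1091 W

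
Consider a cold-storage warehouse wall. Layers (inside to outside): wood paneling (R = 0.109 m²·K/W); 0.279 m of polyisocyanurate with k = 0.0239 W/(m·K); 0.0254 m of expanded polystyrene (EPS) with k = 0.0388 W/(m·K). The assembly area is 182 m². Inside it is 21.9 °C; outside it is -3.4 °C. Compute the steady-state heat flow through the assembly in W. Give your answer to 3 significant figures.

0.279/0.0239 = 11.67
0.0254/0.0388 = 0.6546
R_total = 0.109 + 11.67 + 0.6546 = 12.44 m²·K/W
Q = A·ΔT/R = 182 × (21.9 − (-3.4)) / 12.44 = 370.2 W

370 W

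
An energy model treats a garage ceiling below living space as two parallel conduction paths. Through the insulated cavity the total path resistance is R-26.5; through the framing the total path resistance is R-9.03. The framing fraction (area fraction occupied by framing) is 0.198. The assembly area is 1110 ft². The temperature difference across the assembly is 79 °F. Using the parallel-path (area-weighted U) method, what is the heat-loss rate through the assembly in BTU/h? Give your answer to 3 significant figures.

4580 BTU/h

U_eff = 0.802/26.5 + 0.198/9.03 = 0.03026 + 0.02193 = 0.05219
R_eff = 1/U_eff = 19.16 ft²·°F·h/BTU
Q = 1110 × 79 / 19.16 = 4577 BTU/h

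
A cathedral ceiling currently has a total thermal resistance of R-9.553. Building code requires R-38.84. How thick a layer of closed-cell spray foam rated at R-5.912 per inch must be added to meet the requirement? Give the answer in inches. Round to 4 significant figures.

ΔR = 38.84 − 9.553 = 29.287 ft²·°F·h/BTU
L = ΔR / (R/in) = 29.287/5.912 = 4.9538 in

4.954 in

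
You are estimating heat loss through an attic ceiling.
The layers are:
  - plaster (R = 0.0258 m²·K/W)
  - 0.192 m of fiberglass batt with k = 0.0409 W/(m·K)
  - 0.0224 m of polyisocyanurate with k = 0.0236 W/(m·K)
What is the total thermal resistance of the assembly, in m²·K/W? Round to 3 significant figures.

0.192/0.0409 = 4.694
0.0224/0.0236 = 0.9492
R_total = 0.0258 + 4.694 + 0.9492 = 5.669 m²·K/W

5.67 m²·K/W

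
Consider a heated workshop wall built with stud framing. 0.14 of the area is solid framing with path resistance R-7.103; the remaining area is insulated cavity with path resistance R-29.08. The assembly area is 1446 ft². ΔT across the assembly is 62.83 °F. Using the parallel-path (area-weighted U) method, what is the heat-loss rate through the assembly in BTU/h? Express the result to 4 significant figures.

U_eff = 0.86/29.08 + 0.14/7.103 = 0.029574 + 0.01971 = 0.049284
R_eff = 1/U_eff = 20.291 ft²·°F·h/BTU
Q = 1446 × 62.83 / 20.291 = 4477.5 BTU/h

4478 BTU/h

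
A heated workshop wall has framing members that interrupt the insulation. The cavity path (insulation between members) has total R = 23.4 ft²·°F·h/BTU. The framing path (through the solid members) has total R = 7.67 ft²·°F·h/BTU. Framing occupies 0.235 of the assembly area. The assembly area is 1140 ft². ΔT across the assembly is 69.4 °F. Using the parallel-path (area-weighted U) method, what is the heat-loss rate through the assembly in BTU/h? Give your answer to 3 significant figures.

5010 BTU/h

U_eff = 0.765/23.4 + 0.235/7.67 = 0.03269 + 0.03064 = 0.06333
R_eff = 1/U_eff = 15.79 ft²·°F·h/BTU
Q = 1140 × 69.4 / 15.79 = 5011 BTU/h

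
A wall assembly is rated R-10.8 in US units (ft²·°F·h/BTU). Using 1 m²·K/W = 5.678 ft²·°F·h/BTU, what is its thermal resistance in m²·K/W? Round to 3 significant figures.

1.90 m²·K/W

R_SI = 10.8/5.678 = 1.902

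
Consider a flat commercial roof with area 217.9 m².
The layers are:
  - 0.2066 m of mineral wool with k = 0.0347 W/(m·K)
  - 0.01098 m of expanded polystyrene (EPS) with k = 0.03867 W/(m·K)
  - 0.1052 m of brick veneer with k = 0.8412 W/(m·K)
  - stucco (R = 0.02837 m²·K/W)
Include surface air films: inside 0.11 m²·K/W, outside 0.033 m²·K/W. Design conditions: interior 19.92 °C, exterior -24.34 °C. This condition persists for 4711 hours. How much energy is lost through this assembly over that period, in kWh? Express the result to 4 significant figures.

6953 kWh

0.2066/0.0347 = 5.9539
0.01098/0.03867 = 0.28394
0.1052/0.8412 = 0.12506
R_total = 0.11 + 5.9539 + 0.28394 + 0.12506 + 0.02837 + 0.033 = 6.5343 m²·K/W
Q = 217.9 × (19.92 − (-24.34)) / 6.5343 = 1476 W
E = 1476 W × 4711 h / 1000 = 6953.2 kWh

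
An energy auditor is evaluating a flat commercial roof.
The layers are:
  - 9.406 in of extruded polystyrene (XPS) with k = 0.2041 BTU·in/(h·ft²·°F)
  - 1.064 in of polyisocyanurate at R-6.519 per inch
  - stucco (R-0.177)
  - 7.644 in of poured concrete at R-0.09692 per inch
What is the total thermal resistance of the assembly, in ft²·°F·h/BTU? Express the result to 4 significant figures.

9.406/0.2041 = 46.085
1.064 × 6.519 = 6.9362
7.644 × 0.09692 = 0.74086
R_total = 46.085 + 6.9362 + 0.177 + 0.74086 = 53.939 ft²·°F·h/BTU

53.94 ft²·°F·h/BTU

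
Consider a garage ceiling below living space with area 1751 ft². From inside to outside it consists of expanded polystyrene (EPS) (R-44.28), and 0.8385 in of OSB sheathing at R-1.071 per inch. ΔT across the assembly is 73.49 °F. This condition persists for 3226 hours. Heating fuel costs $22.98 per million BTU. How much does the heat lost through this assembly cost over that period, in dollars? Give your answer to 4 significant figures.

211.2 dollars

0.8385 × 1.071 = 0.89803
R_total = 44.28 + 0.89803 = 45.178 ft²·°F·h/BTU
Q = 1751 × 73.49 / 45.178 = 2848.3 BTU/h
E = 2848.3 × 3226 = 9188600 BTU
Cost = 9188600/10⁶ × 22.98 = $211.16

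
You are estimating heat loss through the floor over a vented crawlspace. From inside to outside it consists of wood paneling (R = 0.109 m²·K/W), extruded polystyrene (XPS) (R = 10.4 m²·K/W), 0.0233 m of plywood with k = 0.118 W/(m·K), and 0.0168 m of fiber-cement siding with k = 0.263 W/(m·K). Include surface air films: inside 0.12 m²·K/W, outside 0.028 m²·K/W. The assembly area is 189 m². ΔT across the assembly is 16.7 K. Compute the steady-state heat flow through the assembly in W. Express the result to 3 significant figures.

0.0233/0.118 = 0.1975
0.0168/0.263 = 0.06388
R_total = 0.12 + 0.109 + 10.4 + 0.1975 + 0.06388 + 0.028 = 10.92 m²·K/W
Q = A·ΔT/R = 189 × 16.7 / 10.92 = 289.1 W

289 W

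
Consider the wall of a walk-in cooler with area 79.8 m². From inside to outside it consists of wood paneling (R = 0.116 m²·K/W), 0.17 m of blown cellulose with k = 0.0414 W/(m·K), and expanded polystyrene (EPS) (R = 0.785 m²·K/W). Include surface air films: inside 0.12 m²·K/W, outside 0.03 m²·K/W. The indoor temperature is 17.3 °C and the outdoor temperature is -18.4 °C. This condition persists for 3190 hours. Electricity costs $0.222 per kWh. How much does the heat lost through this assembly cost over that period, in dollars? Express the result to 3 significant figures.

0.17/0.0414 = 4.106
R_total = 0.12 + 0.116 + 4.106 + 0.785 + 0.03 = 5.157 m²·K/W
Q = 79.8 × (17.3 − (-18.4)) / 5.157 = 552.4 W
E = 552.4 W × 3190 h / 1000 = 1762 kWh
Cost = 1762 × 0.222 = $391.2

391 dollars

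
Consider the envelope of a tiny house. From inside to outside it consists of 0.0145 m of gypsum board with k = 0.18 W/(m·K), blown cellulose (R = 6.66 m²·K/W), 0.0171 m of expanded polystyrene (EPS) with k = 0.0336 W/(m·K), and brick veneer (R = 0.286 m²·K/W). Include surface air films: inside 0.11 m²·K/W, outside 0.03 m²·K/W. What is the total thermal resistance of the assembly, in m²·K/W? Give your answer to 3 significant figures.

0.0145/0.18 = 0.08056
0.0171/0.0336 = 0.5089
R_total = 0.11 + 0.08056 + 6.66 + 0.5089 + 0.286 + 0.03 = 7.675 m²·K/W

7.68 m²·K/W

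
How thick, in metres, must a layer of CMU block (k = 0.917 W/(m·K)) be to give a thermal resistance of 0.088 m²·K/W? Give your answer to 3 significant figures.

0.0807 m

L = R·k = 0.088 × 0.917 = 0.0807 m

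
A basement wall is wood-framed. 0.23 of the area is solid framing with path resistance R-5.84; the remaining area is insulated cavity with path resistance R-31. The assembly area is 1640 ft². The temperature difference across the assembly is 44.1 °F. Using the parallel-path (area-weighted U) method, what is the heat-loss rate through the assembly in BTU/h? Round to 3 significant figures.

4640 BTU/h

U_eff = 0.77/31 + 0.23/5.84 = 0.02484 + 0.03938 = 0.06422
R_eff = 1/U_eff = 15.57 ft²·°F·h/BTU
Q = 1640 × 44.1 / 15.57 = 4645 BTU/h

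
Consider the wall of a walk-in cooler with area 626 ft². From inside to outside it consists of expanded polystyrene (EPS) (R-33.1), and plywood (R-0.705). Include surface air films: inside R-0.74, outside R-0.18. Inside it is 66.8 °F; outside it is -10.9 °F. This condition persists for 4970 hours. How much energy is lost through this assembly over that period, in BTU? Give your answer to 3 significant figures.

R_total = 0.74 + 33.1 + 0.705 + 0.18 = 34.73 ft²·°F·h/BTU
Q = 626 × (66.8 − (-10.9)) / 34.73 = 1401 BTU/h
E = 1401 × 4970 = 6962000 BTU

6960000 BTU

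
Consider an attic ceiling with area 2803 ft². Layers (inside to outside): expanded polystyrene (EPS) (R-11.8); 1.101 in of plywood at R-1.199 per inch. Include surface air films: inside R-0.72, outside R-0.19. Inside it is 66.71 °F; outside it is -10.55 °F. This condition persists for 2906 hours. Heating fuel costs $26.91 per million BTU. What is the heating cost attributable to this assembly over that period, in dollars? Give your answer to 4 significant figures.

1207 dollars

1.101 × 1.199 = 1.3201
R_total = 0.72 + 11.8 + 1.3201 + 0.19 = 14.03 ft²·°F·h/BTU
Q = 2803 × (66.71 − (-10.55)) / 14.03 = 15435 BTU/h
E = 15435 × 2906 = 44855000 BTU
Cost = 44855000/10⁶ × 26.91 = $1207.1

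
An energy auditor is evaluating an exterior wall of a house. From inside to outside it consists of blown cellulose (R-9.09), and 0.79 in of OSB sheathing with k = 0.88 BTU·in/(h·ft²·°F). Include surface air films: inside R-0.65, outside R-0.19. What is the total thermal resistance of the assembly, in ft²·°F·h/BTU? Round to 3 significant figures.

0.79/0.88 = 0.8977
R_total = 0.65 + 9.09 + 0.8977 + 0.19 = 10.83 ft²·°F·h/BTU

10.8 ft²·°F·h/BTU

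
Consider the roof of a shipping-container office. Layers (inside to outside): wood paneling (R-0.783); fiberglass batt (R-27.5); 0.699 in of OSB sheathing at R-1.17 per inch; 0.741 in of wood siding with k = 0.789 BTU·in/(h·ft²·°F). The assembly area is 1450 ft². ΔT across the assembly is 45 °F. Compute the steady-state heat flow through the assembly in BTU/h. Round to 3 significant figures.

2170 BTU/h

0.699 × 1.17 = 0.8178
0.741/0.789 = 0.9392
R_total = 0.783 + 27.5 + 0.8178 + 0.9392 = 30.04 ft²·°F·h/BTU
Q = A·ΔT/R = 1450 × 45 / 30.04 = 2172 BTU/h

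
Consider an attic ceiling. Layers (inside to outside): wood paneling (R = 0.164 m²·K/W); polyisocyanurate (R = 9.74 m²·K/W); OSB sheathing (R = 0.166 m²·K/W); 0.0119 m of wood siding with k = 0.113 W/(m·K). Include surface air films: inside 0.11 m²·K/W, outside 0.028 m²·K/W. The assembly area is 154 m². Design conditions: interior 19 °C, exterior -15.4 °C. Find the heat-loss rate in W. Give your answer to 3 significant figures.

0.0119/0.113 = 0.1053
R_total = 0.11 + 0.164 + 9.74 + 0.166 + 0.1053 + 0.028 = 10.31 m²·K/W
Q = A·ΔT/R = 154 × (19 − (-15.4)) / 10.31 = 513.7 W

514 W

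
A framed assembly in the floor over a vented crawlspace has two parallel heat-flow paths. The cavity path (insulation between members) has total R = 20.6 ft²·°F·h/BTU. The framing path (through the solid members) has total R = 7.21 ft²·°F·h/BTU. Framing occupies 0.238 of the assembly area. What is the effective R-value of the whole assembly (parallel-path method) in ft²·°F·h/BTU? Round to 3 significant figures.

14.3 ft²·°F·h/BTU

U_eff = 0.762/20.6 + 0.238/7.21 = 0.03699 + 0.03301 = 0.07
R_eff = 1/U_eff = 14.29 ft²·°F·h/BTU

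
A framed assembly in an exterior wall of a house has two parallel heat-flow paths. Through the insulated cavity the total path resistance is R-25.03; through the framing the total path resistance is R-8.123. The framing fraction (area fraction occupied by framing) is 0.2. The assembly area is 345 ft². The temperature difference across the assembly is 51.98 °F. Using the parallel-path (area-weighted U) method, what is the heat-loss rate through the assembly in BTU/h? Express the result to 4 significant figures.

1015 BTU/h

U_eff = 0.8/25.03 + 0.2/8.123 = 0.031962 + 0.024621 = 0.056583
R_eff = 1/U_eff = 17.673 ft²·°F·h/BTU
Q = 345 × 51.98 / 17.673 = 1014.7 BTU/h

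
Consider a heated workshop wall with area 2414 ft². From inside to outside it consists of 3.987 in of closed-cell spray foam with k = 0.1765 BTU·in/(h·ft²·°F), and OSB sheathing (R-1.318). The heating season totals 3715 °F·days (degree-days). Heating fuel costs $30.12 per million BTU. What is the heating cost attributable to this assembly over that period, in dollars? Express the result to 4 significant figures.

271.2 dollars

3.987/0.1765 = 22.589
R_total = 22.589 + 1.318 = 23.907 ft²·°F·h/BTU
E = A × HDD × 24 / R = 2414 × 3715 × 24 / 23.907 = 9002800 BTU
Cost = 9002800/10⁶ × 30.12 = $271.16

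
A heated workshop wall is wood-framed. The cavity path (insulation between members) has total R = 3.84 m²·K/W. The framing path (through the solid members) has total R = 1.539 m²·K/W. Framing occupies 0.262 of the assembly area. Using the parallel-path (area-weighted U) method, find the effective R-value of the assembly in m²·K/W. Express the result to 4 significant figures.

U_eff = 0.738/3.84 + 0.262/1.539 = 0.19219 + 0.17024 = 0.36243
R_eff = 1/U_eff = 2.7592 m²·K/W

2.759 m²·K/W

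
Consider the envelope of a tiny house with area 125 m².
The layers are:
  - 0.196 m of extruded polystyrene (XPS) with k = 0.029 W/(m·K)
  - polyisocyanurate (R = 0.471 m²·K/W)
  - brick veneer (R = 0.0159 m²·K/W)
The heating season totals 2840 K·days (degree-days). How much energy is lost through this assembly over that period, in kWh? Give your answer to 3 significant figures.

0.196/0.029 = 6.759
R_total = 6.759 + 0.471 + 0.0159 = 7.246 m²·K/W
E = A × HDD × 24 / R / 1000 = 125 × 2840 × 24 / 7.246 / 1000 = 1176 kWh

1180 kWh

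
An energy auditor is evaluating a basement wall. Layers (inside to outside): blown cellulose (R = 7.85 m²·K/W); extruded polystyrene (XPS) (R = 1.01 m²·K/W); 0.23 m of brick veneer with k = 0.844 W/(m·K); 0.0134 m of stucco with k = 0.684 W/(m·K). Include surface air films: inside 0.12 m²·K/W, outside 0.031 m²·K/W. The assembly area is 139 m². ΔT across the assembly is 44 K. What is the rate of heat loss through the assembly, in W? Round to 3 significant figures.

657 W

0.23/0.844 = 0.2725
0.0134/0.684 = 0.01959
R_total = 0.12 + 7.85 + 1.01 + 0.2725 + 0.01959 + 0.031 = 9.303 m²·K/W
Q = A·ΔT/R = 139 × 44 / 9.303 = 657.4 W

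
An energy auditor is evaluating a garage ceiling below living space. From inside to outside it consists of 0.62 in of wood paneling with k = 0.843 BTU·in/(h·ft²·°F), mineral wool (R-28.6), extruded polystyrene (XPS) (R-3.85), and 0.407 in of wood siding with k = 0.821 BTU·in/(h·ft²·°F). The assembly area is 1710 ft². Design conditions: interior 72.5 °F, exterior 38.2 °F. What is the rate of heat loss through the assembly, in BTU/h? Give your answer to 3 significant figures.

1740 BTU/h

0.62/0.843 = 0.7355
0.407/0.821 = 0.4957
R_total = 0.7355 + 28.6 + 3.85 + 0.4957 = 33.68 ft²·°F·h/BTU
Q = A·ΔT/R = 1710 × (72.5 − 38.2) / 33.68 = 1741 BTU/h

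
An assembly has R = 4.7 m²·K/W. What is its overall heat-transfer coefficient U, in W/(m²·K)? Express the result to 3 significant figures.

0.213 W/(m²·K)

U = 1/R = 1/4.7 = 0.2128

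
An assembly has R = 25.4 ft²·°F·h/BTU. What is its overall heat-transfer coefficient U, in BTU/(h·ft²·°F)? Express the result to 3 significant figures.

0.0394 BTU/(h·ft²·°F)

U = 1/R = 1/25.4 = 0.03937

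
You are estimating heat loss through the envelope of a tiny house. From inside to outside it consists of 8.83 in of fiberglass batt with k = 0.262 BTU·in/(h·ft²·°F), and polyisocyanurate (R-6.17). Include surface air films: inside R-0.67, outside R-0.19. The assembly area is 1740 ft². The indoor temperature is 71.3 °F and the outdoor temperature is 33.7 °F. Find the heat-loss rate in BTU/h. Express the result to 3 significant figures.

8.83/0.262 = 33.7
R_total = 0.67 + 33.7 + 6.17 + 0.19 = 40.73 ft²·°F·h/BTU
Q = A·ΔT/R = 1740 × (71.3 − 33.7) / 40.73 = 1606 BTU/h

1610 BTU/h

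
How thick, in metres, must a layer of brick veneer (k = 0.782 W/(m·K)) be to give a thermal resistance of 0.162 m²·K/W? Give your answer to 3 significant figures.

0.127 m

L = R·k = 0.162 × 0.782 = 0.1267 m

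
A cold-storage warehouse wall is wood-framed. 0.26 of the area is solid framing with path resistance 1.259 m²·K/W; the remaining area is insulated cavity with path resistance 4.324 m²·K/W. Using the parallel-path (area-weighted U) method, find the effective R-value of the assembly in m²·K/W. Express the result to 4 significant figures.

U_eff = 0.74/4.324 + 0.26/1.259 = 0.17114 + 0.20651 = 0.37765
R_eff = 1/U_eff = 2.6479 m²·K/W

2.648 m²·K/W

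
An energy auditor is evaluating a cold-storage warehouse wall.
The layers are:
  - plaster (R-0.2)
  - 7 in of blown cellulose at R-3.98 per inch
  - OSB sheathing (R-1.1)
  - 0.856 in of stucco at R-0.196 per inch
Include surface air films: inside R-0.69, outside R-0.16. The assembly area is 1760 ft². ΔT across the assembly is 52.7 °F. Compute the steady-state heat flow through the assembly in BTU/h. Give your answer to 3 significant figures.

3070 BTU/h

7 × 3.98 = 27.86
0.856 × 0.196 = 0.1678
R_total = 0.69 + 0.2 + 27.86 + 1.1 + 0.1678 + 0.16 = 30.18 ft²·°F·h/BTU
Q = A·ΔT/R = 1760 × 52.7 / 30.18 = 3074 BTU/h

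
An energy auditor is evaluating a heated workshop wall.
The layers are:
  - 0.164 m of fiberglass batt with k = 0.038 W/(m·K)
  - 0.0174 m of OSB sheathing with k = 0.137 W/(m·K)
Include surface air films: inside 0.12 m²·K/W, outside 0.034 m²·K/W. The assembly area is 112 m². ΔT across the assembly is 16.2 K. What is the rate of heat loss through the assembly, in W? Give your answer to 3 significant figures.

0.164/0.038 = 4.316
0.0174/0.137 = 0.127
R_total = 0.12 + 4.316 + 0.127 + 0.034 = 4.597 m²·K/W
Q = A·ΔT/R = 112 × 16.2 / 4.597 = 394.7 W

395 W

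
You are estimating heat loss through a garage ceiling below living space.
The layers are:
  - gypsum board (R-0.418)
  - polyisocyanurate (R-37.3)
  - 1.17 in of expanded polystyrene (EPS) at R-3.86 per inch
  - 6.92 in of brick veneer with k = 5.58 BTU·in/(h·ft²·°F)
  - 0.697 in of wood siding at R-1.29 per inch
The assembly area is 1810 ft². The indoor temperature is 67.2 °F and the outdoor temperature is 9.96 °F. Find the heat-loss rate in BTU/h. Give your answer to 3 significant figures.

1.17 × 3.86 = 4.516
6.92/5.58 = 1.24
0.697 × 1.29 = 0.8991
R_total = 0.418 + 37.3 + 4.516 + 1.24 + 0.8991 = 44.37 ft²·°F·h/BTU
Q = A·ΔT/R = 1810 × (67.2 − 9.96) / 44.37 = 2335 BTU/h

2330 BTU/h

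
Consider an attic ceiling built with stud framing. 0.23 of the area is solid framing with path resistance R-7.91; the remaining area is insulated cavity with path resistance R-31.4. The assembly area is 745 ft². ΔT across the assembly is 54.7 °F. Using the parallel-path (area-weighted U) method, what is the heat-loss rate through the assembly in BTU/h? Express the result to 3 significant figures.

2180 BTU/h

U_eff = 0.77/31.4 + 0.23/7.91 = 0.02452 + 0.02908 = 0.0536
R_eff = 1/U_eff = 18.66 ft²·°F·h/BTU
Q = 745 × 54.7 / 18.66 = 2184 BTU/h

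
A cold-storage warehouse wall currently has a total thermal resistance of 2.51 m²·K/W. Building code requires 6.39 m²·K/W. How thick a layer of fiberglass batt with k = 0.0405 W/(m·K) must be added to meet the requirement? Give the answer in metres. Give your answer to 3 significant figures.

0.157 m

ΔR = 6.39 − 2.51 = 3.88 m²·K/W
L = ΔR × k = 3.88 × 0.0405 = 0.1571 m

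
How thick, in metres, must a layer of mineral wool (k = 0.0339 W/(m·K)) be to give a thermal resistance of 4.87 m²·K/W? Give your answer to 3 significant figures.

0.165 m

L = R·k = 4.87 × 0.0339 = 0.1651 m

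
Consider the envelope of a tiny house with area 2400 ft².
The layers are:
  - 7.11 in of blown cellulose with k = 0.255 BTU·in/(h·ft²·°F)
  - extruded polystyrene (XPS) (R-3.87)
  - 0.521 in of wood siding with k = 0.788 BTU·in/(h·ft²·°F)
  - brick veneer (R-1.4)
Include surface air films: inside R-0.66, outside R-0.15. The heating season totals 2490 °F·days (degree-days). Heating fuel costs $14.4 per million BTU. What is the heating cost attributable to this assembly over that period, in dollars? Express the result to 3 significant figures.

59.7 dollars

7.11/0.255 = 27.88
0.521/0.788 = 0.6612
R_total = 0.66 + 27.88 + 3.87 + 0.6612 + 1.4 + 0.15 = 34.62 ft²·°F·h/BTU
E = A × HDD × 24 / R = 2400 × 2490 × 24 / 34.62 = 4142000 BTU
Cost = 4142000/10⁶ × 14.4 = $59.65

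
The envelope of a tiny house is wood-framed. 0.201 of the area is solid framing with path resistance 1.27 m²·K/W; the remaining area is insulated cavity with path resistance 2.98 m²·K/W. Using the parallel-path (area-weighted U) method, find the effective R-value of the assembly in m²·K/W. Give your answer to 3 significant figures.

2.35 m²·K/W

U_eff = 0.799/2.98 + 0.201/1.27 = 0.2681 + 0.1583 = 0.4264
R_eff = 1/U_eff = 2.345 m²·K/W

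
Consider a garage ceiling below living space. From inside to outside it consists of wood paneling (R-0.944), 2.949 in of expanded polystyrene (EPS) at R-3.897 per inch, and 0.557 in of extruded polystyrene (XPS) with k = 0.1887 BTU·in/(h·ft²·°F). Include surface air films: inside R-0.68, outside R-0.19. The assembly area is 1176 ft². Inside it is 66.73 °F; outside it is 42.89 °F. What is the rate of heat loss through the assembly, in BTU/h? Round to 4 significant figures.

1724 BTU/h

2.949 × 3.897 = 11.492
0.557/0.1887 = 2.9518
R_total = 0.68 + 0.944 + 11.492 + 2.9518 + 0.19 = 16.258 ft²·°F·h/BTU
Q = A·ΔT/R = 1176 × (66.73 − 42.89) / 16.258 = 1724.4 BTU/h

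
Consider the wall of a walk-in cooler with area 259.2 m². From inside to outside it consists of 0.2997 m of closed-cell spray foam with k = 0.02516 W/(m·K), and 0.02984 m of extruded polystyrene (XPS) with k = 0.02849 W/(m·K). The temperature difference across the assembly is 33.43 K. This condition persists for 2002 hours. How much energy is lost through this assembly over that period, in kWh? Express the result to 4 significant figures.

1339 kWh

0.2997/0.02516 = 11.912
0.02984/0.02849 = 1.0474
R_total = 11.912 + 1.0474 = 12.959 m²·K/W
Q = 259.2 × 33.43 / 12.959 = 668.64 W
E = 668.64 W × 2002 h / 1000 = 1338.6 kWh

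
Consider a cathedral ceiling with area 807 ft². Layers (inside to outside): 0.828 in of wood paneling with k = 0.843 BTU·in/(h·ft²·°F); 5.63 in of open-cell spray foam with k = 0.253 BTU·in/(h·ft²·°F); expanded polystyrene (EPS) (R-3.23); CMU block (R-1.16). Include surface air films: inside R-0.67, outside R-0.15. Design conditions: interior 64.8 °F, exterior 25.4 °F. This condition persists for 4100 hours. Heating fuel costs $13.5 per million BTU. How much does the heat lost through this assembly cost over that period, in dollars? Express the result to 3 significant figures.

61.9 dollars

0.828/0.843 = 0.9822
5.63/0.253 = 22.25
R_total = 0.67 + 0.9822 + 22.25 + 3.23 + 1.16 + 0.15 = 28.45 ft²·°F·h/BTU
Q = 807 × (64.8 − 25.4) / 28.45 = 1118 BTU/h
E = 1118 × 4100 = 4583000 BTU
Cost = 4583000/10⁶ × 13.5 = $61.87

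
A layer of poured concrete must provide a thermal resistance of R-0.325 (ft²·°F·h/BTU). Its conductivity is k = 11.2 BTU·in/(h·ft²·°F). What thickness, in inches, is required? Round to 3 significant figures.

L = R × k = 0.325 × 11.2 = 3.64 in

3.64 in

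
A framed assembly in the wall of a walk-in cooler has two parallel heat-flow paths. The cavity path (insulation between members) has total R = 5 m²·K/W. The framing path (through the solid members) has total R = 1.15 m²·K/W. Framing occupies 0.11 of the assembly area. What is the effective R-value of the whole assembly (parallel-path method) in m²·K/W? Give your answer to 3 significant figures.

U_eff = 0.89/5 + 0.11/1.15 = 0.178 + 0.09565 = 0.2737
R_eff = 1/U_eff = 3.654 m²·K/W

3.65 m²·K/W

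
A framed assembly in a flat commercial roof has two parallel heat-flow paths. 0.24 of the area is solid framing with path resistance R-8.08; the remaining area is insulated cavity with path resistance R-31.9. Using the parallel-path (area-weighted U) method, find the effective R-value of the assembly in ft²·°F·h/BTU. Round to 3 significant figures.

U_eff = 0.76/31.9 + 0.24/8.08 = 0.02382 + 0.0297 = 0.05353
R_eff = 1/U_eff = 18.68 ft²·°F·h/BTU

18.7 ft²·°F·h/BTU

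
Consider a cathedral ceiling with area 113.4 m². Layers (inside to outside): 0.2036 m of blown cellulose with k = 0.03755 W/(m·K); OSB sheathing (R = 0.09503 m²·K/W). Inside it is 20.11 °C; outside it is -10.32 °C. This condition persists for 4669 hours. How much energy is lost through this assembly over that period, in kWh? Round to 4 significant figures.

2920 kWh

0.2036/0.03755 = 5.4221
R_total = 5.4221 + 0.09503 = 5.5171 m²·K/W
Q = 113.4 × (20.11 − (-10.32)) / 5.5171 = 625.46 W
E = 625.46 W × 4669 h / 1000 = 2920.3 kWh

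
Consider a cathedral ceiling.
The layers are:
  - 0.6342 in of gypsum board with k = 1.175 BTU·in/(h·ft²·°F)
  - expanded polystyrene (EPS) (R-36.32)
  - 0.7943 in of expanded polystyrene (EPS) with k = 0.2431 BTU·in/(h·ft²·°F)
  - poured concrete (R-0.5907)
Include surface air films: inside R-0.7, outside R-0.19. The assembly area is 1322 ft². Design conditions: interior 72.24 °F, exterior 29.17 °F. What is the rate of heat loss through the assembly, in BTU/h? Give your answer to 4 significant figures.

1368 BTU/h

0.6342/1.175 = 0.53974
0.7943/0.2431 = 3.2674
R_total = 0.7 + 0.53974 + 36.32 + 3.2674 + 0.5907 + 0.19 = 41.608 ft²·°F·h/BTU
Q = A·ΔT/R = 1322 × (72.24 − 29.17) / 41.608 = 1368.5 BTU/h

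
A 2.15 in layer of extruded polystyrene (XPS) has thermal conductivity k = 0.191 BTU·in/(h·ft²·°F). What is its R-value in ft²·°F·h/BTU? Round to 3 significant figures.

11.3 ft²·°F·h/BTU

R = L/k = 2.15/0.191 = 11.26 ft²·°F·h/BTU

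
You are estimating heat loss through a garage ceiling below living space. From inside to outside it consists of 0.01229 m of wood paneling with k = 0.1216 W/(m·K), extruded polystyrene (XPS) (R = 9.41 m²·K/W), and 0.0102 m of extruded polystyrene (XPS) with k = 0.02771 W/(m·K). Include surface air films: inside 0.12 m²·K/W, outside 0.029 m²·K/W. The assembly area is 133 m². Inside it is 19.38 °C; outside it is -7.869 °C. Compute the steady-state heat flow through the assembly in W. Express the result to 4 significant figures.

361.4 W

0.01229/0.1216 = 0.10107
0.0102/0.02771 = 0.3681
R_total = 0.12 + 0.10107 + 9.41 + 0.3681 + 0.029 = 10.028 m²·K/W
Q = A·ΔT/R = 133 × (19.38 − (-7.869)) / 10.028 = 361.39 W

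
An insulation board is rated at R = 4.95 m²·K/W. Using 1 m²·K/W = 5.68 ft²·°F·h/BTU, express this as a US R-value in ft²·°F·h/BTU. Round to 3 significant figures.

R_US = 4.95 × 5.68 = 28.12

28.1 ft²·°F·h/BTU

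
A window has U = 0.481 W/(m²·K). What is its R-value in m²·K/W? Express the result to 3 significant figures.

R = 1/U = 1/0.481 = 2.079

2.08 m²·K/W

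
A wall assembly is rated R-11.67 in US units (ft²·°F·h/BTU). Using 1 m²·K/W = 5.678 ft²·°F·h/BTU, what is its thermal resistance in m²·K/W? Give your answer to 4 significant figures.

2.055 m²·K/W

R_SI = 11.67/5.678 = 2.0553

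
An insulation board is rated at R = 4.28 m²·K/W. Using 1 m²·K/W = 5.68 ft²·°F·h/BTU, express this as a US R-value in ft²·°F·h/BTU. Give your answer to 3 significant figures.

R_US = 4.28 × 5.68 = 24.31

24.3 ft²·°F·h/BTU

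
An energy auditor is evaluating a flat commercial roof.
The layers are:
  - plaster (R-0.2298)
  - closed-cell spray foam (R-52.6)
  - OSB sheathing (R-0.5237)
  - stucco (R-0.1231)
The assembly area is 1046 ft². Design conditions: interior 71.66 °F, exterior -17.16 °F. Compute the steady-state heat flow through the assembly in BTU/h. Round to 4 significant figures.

1737 BTU/h

R_total = 0.2298 + 52.6 + 0.5237 + 0.1231 = 53.477 ft²·°F·h/BTU
Q = A·ΔT/R = 1046 × (71.66 − (-17.16)) / 53.477 = 1737.3 BTU/h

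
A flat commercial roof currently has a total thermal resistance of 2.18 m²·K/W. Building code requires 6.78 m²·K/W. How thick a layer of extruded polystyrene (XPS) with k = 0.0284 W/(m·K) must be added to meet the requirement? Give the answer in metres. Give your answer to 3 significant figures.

0.131 m

ΔR = 6.78 − 2.18 = 4.6 m²·K/W
L = ΔR × k = 4.6 × 0.0284 = 0.1306 m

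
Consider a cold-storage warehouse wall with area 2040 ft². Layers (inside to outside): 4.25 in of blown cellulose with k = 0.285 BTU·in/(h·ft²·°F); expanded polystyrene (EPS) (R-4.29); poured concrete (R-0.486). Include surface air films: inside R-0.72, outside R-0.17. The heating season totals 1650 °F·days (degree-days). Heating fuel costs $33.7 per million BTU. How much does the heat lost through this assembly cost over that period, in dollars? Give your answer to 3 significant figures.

132 dollars

4.25/0.285 = 14.91
R_total = 0.72 + 14.91 + 4.29 + 0.486 + 0.17 = 20.58 ft²·°F·h/BTU
E = A × HDD × 24 / R = 2040 × 1650 × 24 / 20.58 = 3926000 BTU
Cost = 3926000/10⁶ × 33.7 = $132.3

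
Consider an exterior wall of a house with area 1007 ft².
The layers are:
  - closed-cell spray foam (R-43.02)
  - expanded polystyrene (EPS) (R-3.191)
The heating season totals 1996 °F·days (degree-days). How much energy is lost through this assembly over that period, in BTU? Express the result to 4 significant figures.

R_total = 43.02 + 3.191 = 46.211 ft²·°F·h/BTU
E = A × HDD × 24 / R = 1007 × 1996 × 24 / 46.211 = 1043900 BTU

1044000 BTU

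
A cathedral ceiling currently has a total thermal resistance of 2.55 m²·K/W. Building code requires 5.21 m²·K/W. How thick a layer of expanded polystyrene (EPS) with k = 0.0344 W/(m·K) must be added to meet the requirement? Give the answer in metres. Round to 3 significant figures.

ΔR = 5.21 − 2.55 = 2.66 m²·K/W
L = ΔR × k = 2.66 × 0.0344 = 0.0915 m

0.0915 m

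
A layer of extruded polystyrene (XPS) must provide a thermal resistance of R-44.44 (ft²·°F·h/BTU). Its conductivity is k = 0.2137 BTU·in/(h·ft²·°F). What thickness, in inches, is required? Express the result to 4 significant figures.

9.497 in

L = R × k = 44.44 × 0.2137 = 9.4968 in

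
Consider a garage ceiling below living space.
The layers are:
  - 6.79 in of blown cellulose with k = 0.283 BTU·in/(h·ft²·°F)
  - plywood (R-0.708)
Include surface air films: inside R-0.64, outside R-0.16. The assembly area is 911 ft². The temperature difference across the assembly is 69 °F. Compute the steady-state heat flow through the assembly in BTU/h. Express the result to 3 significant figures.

2460 BTU/h

6.79/0.283 = 23.99
R_total = 0.64 + 23.99 + 0.708 + 0.16 = 25.5 ft²·°F·h/BTU
Q = A·ΔT/R = 911 × 69 / 25.5 = 2465 BTU/h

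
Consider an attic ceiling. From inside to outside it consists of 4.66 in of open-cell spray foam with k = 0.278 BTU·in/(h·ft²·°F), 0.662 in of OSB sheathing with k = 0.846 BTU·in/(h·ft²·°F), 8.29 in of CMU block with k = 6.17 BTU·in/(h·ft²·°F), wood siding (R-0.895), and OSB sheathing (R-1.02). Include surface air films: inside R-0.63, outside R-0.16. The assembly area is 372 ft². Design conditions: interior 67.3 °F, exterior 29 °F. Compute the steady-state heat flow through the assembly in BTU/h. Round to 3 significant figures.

4.66/0.278 = 16.76
0.662/0.846 = 0.7825
8.29/6.17 = 1.344
R_total = 0.63 + 16.76 + 0.7825 + 1.344 + 0.895 + 1.02 + 0.16 = 21.59 ft²·°F·h/BTU
Q = A·ΔT/R = 372 × (67.3 − 29) / 21.59 = 659.8 BTU/h

660 BTU/h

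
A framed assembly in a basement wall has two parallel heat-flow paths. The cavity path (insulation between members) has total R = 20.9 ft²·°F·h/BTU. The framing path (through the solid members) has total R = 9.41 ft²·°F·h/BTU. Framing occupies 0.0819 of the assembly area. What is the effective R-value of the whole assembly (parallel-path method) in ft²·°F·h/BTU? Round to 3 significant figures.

19.0 ft²·°F·h/BTU

U_eff = 0.9181/20.9 + 0.0819/9.41 = 0.04393 + 0.008704 = 0.05263
R_eff = 1/U_eff = 19 ft²·°F·h/BTU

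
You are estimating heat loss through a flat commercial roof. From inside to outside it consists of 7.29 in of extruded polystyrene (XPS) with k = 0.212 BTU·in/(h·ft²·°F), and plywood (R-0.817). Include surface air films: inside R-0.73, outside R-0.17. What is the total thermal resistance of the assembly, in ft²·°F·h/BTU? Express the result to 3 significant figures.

36.1 ft²·°F·h/BTU

7.29/0.212 = 34.39
R_total = 0.73 + 34.39 + 0.817 + 0.17 = 36.1 ft²·°F·h/BTU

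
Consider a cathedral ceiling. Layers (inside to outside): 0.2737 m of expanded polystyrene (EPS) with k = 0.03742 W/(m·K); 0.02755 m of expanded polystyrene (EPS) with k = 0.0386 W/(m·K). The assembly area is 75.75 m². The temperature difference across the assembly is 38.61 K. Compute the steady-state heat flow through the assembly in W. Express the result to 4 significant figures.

364.3 W

0.2737/0.03742 = 7.3143
0.02755/0.0386 = 0.71373
R_total = 7.3143 + 0.71373 = 8.028 m²·K/W
Q = A·ΔT/R = 75.75 × 38.61 / 8.028 = 364.31 W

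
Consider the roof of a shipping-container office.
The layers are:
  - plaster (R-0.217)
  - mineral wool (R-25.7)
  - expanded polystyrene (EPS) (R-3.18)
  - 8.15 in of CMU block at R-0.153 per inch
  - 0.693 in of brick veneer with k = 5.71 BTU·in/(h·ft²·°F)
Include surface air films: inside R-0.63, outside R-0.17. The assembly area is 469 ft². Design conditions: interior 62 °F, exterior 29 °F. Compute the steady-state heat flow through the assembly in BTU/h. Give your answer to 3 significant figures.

8.15 × 0.153 = 1.247
0.693/5.71 = 0.1214
R_total = 0.63 + 0.217 + 25.7 + 3.18 + 1.247 + 0.1214 + 0.17 = 31.27 ft²·°F·h/BTU
Q = A·ΔT/R = 469 × (62 − 29) / 31.27 = 495 BTU/h

495 BTU/h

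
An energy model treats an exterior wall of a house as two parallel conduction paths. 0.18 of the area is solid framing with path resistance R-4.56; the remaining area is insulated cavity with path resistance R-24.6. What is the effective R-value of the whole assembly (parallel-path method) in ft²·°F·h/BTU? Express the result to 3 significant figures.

13.7 ft²·°F·h/BTU

U_eff = 0.82/24.6 + 0.18/4.56 = 0.03333 + 0.03947 = 0.07281
R_eff = 1/U_eff = 13.73 ft²·°F·h/BTU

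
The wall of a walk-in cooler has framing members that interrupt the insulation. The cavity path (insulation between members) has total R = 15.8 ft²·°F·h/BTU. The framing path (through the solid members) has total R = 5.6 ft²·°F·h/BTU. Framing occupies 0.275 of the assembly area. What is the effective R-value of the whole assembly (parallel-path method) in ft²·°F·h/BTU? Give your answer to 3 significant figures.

10.5 ft²·°F·h/BTU

U_eff = 0.725/15.8 + 0.275/5.6 = 0.04589 + 0.04911 = 0.09499
R_eff = 1/U_eff = 10.53 ft²·°F·h/BTU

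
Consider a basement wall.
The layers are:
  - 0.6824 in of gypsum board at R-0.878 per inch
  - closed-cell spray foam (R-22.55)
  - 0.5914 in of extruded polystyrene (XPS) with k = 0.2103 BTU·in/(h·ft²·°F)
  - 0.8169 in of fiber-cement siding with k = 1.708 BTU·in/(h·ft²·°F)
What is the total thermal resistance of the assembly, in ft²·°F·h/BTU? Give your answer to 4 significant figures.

0.6824 × 0.878 = 0.59915
0.5914/0.2103 = 2.8122
0.8169/1.708 = 0.47828
R_total = 0.59915 + 22.55 + 2.8122 + 0.47828 = 26.44 ft²·°F·h/BTU

26.44 ft²·°F·h/BTU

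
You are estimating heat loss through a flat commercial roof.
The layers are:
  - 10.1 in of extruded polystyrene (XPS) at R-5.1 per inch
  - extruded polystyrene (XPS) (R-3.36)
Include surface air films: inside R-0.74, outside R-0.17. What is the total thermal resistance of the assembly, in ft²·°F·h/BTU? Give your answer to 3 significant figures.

55.8 ft²·°F·h/BTU

10.1 × 5.1 = 51.51
R_total = 0.74 + 51.51 + 3.36 + 0.17 = 55.78 ft²·°F·h/BTU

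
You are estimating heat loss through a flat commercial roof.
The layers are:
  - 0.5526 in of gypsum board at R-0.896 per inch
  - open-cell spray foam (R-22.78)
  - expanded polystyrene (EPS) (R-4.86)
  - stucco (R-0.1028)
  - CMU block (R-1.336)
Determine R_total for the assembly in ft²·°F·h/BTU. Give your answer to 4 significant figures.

29.57 ft²·°F·h/BTU

0.5526 × 0.896 = 0.49513
R_total = 0.49513 + 22.78 + 4.86 + 0.1028 + 1.336 = 29.574 ft²·°F·h/BTU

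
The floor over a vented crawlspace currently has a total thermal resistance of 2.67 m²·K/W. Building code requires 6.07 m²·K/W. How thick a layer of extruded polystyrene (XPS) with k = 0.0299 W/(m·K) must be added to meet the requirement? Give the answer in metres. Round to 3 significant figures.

0.102 m

ΔR = 6.07 − 2.67 = 3.4 m²·K/W
L = ΔR × k = 3.4 × 0.0299 = 0.1017 m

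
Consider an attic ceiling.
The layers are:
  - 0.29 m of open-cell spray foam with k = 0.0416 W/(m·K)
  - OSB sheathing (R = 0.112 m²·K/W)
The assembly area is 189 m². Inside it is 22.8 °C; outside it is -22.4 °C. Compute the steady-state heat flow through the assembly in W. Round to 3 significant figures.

0.29/0.0416 = 6.971
R_total = 6.971 + 0.112 = 7.083 m²·K/W
Q = A·ΔT/R = 189 × (22.8 − (-22.4)) / 7.083 = 1206 W

1210 W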